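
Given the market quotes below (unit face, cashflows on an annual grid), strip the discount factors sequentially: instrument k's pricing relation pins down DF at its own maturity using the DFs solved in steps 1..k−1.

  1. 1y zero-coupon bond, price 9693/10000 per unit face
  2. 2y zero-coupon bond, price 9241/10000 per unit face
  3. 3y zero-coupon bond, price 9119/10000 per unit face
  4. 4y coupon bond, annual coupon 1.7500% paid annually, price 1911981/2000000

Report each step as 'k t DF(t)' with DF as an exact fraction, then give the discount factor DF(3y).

1 1 9693/10000
2 2 9241/10000
3 3 9119/10000
4 4 8913/10000
DF(3y) = 9119/10000 ≈ 0.911900

step 1 [1y] zero: DF = P = 9693/10000 ≈ 0.969300
step 2 [2y] zero: DF = P = 9241/10000 ≈ 0.924100
step 3 [3y] zero: DF = P = 9119/10000 ≈ 0.911900
step 4 [4y] bond c/1=7/400: DF=(1911981/2000000 − 7/400·(0.969300+0.924100+0.911900))/(1+7/400) = 8913/10000 ≈ 0.891300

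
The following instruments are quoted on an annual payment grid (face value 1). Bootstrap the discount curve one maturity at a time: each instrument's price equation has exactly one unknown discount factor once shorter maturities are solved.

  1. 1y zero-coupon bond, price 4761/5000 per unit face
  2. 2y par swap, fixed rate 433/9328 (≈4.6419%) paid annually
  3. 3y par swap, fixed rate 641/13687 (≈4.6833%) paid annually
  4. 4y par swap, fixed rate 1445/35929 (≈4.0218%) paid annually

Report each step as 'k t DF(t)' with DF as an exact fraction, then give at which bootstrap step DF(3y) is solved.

1 1 4761/5000
2 2 4567/5000
3 3 4359/5000
4 4 1711/2000
DF(3y) is solved at step 3

step 1 [1y] zero: DF = P = 4761/5000 ≈ 0.952200
step 2 [2y] swap r/1=433/9328: DF=(1 − 433/9328·(0.952200))/(1+433/9328) = 4567/5000 ≈ 0.913400
step 3 [3y] swap r/1=641/13687: DF=(1 − 641/13687·(0.952200+0.913400))/(1+641/13687) = 4359/5000 ≈ 0.871800
step 4 [4y] swap r/1=1445/35929: DF=(1 − 1445/35929·(0.952200+0.913400+0.871800))/(1+1445/35929) = 1711/2000 ≈ 0.855500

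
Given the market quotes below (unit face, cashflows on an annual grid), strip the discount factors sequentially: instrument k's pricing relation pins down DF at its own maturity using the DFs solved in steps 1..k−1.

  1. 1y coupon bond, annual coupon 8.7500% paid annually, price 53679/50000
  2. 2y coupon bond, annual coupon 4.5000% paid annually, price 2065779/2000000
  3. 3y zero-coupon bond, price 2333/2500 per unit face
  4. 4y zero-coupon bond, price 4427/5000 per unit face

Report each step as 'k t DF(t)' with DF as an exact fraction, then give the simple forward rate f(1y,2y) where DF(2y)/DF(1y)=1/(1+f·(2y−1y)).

1 1 617/625
2 2 9459/10000
3 3 2333/2500
4 4 4427/5000
f(1y,2y) = ((617/625)/(9459/10000) − 1)/(1) = 413/9459 ≈ 4.3662%

step 1 [1y] bond c/1=7/80: DF=(53679/50000 − 7/80·(0))/(1+7/80) = 617/625 ≈ 0.987200
step 2 [2y] bond c/1=9/200: DF=(2065779/2000000 − 9/200·(0.987200))/(1+9/200) = 9459/10000 ≈ 0.945900
step 3 [3y] zero: DF = P = 2333/2500 ≈ 0.933200
step 4 [4y] zero: DF = P = 4427/5000 ≈ 0.885400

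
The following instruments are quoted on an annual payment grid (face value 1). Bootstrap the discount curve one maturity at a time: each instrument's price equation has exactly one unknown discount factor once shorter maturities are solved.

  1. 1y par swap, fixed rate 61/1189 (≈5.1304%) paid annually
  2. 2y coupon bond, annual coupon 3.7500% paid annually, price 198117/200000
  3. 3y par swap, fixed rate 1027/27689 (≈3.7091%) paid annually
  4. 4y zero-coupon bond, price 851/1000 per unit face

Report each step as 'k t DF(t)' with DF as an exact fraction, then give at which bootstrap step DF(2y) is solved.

step 1 [1y] swap r/1=61/1189: DF=(1 − 61/1189·(0))/(1+61/1189) = 1189/1250 ≈ 0.951200
step 2 [2y] bond c/1=3/80: DF=(198117/200000 − 3/80·(0.951200))/(1+3/80) = 2301/2500 ≈ 0.920400
step 3 [3y] swap r/1=1027/27689: DF=(1 − 1027/27689·(0.951200+0.920400))/(1+1027/27689) = 8973/10000 ≈ 0.897300
step 4 [4y] zero: DF = P = 851/1000 ≈ 0.851000

1 1 1189/1250
2 2 2301/2500
3 3 8973/10000
4 4 851/1000
DF(2y) is solved at step 2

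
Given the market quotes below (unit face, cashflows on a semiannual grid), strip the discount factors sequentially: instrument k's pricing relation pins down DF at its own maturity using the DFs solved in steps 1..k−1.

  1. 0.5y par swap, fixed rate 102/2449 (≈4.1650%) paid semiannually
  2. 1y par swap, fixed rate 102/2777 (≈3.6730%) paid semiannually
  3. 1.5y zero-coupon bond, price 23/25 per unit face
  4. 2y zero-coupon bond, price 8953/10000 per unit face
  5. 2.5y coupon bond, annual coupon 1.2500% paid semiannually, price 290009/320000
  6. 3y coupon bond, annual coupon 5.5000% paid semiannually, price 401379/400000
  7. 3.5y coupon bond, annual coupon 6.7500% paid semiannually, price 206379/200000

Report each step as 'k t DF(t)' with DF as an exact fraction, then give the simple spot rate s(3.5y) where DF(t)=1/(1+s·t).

1 1/2 2449/2500
2 1 9643/10000
3 3/2 23/25
4 2 8953/10000
5 5/2 8773/10000
6 3 341/400
7 7/2 819/1000
s(3.5y) = (1/(819/1000) − 1)/(7/2) = 362/5733 ≈ 6.3143%

step 1 [0.5y] swap r/2=51/2449: DF=(1 − 51/2449·(0))/(1+51/2449) = 2449/2500 ≈ 0.979600
step 2 [1y] swap r/2=51/2777: DF=(1 − 51/2777·(0.979600))/(1+51/2777) = 9643/10000 ≈ 0.964300
step 3 [1.5y] zero: DF = P = 23/25 ≈ 0.920000
step 4 [2y] zero: DF = P = 8953/10000 ≈ 0.895300
step 5 [2.5y] bond c/2=1/160: DF=(290009/320000 − 1/160·(0.979600+0.964300+0.920000+0.895300))/(1+1/160) = 8773/10000 ≈ 0.877300
step 6 [3y] bond c/2=11/400: DF=(401379/400000 − 11/400·(0.979600+0.964300+0.920000+0.895300+0.877300))/(1+11/400) = 341/400 ≈ 0.852500
step 7 [3.5y] bond c/2=27/800: DF=(206379/200000 − 27/800·(0.979600+0.964300+0.920000+0.895300+0.877300+0.852500))/(1+27/800) = 819/1000 ≈ 0.819000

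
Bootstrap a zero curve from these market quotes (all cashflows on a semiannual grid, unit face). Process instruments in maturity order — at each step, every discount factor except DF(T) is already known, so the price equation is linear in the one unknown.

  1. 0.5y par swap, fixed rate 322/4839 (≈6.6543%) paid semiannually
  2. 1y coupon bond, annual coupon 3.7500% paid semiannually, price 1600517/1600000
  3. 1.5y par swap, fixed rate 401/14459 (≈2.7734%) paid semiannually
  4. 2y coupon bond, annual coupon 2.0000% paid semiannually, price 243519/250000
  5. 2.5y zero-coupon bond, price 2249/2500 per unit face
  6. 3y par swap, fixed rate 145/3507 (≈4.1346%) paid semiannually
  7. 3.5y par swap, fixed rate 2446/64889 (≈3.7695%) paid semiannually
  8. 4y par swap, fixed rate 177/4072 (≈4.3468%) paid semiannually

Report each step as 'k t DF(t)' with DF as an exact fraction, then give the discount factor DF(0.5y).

1 1/2 4839/5000
2 1 9641/10000
3 3/2 9599/10000
4 2 4679/5000
5 5/2 2249/2500
6 3 221/250
7 7/2 8777/10000
8 4 8407/10000
DF(0.5y) = 4839/5000 ≈ 0.967800

step 1 [0.5y] swap r/2=161/4839: DF=(1 − 161/4839·(0))/(1+161/4839) = 4839/5000 ≈ 0.967800
step 2 [1y] bond c/2=3/160: DF=(1600517/1600000 − 3/160·(0.967800))/(1+3/160) = 9641/10000 ≈ 0.964100
step 3 [1.5y] swap r/2=401/28918: DF=(1 − 401/28918·(0.967800+0.964100))/(1+401/28918) = 9599/10000 ≈ 0.959900
step 4 [2y] bond c/2=1/100: DF=(243519/250000 − 1/100·(0.967800+0.964100+0.959900))/(1+1/100) = 4679/5000 ≈ 0.935800
step 5 [2.5y] zero: DF = P = 2249/2500 ≈ 0.899600
step 6 [3y] swap r/2=145/7014: DF=(1 − 145/7014·(0.967800+0.964100+0.959900+0.935800+0.899600))/(1+145/7014) = 221/250 ≈ 0.884000
step 7 [3.5y] swap r/2=1223/64889: DF=(1 − 1223/64889·(0.967800+0.964100+0.959900+0.935800+0.899600+0.884000))/(1+1223/64889) = 8777/10000 ≈ 0.877700
step 8 [4y] swap r/2=177/8144: DF=(1 − 177/8144·(0.967800+0.964100+0.959900+0.935800+0.899600+0.884000+0.877700))/(1+177/8144) = 8407/10000 ≈ 0.840700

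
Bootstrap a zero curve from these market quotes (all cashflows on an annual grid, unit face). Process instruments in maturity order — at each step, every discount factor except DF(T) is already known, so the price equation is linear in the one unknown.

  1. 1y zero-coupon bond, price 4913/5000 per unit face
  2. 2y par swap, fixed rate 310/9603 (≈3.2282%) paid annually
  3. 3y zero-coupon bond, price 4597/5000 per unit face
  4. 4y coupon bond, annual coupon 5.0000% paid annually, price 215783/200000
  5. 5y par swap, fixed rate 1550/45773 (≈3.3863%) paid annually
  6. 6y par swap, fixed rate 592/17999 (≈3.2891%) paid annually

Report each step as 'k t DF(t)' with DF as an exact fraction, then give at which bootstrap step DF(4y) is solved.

1 1 4913/5000
2 2 469/500
3 3 4597/5000
4 4 8923/10000
5 5 169/200
6 6 514/625
DF(4y) is solved at step 4

step 1 [1y] zero: DF = P = 4913/5000 ≈ 0.982600
step 2 [2y] swap r/1=310/9603: DF=(1 − 310/9603·(0.982600))/(1+310/9603) = 469/500 ≈ 0.938000
step 3 [3y] zero: DF = P = 4597/5000 ≈ 0.919400
step 4 [4y] bond c/1=1/20: DF=(215783/200000 − 1/20·(0.982600+0.938000+0.919400))/(1+1/20) = 8923/10000 ≈ 0.892300
step 5 [5y] swap r/1=1550/45773: DF=(1 − 1550/45773·(0.982600+0.938000+0.919400+0.892300))/(1+1550/45773) = 169/200 ≈ 0.845000
step 6 [6y] swap r/1=592/17999: DF=(1 − 592/17999·(0.982600+0.938000+0.919400+0.892300+0.845000))/(1+592/17999) = 514/625 ≈ 0.822400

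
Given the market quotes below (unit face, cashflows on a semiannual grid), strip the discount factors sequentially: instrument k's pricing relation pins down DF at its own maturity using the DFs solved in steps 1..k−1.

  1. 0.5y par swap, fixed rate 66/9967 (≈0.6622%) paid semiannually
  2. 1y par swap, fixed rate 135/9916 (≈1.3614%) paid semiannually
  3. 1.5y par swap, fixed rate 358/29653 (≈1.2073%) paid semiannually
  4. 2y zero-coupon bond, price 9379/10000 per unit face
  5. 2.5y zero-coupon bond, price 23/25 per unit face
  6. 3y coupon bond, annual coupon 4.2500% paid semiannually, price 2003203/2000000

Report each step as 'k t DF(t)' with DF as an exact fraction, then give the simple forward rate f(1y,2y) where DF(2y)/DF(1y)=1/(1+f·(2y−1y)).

step 1 [0.5y] swap r/2=33/9967: DF=(1 − 33/9967·(0))/(1+33/9967) = 9967/10000 ≈ 0.996700
step 2 [1y] swap r/2=135/19832: DF=(1 − 135/19832·(0.996700))/(1+135/19832) = 1973/2000 ≈ 0.986500
step 3 [1.5y] swap r/2=179/29653: DF=(1 − 179/29653·(0.996700+0.986500))/(1+179/29653) = 9821/10000 ≈ 0.982100
step 4 [2y] zero: DF = P = 9379/10000 ≈ 0.937900
step 5 [2.5y] zero: DF = P = 23/25 ≈ 0.920000
step 6 [3y] bond c/2=17/800: DF=(2003203/2000000 − 17/800·(0.996700+0.986500+0.982100+0.937900+0.920000))/(1+17/800) = 2201/2500 ≈ 0.880400

1 1/2 9967/10000
2 1 1973/2000
3 3/2 9821/10000
4 2 9379/10000
5 5/2 23/25
6 3 2201/2500
f(1y,2y) = ((1973/2000)/(9379/10000) − 1)/(1) = 486/9379 ≈ 5.1818%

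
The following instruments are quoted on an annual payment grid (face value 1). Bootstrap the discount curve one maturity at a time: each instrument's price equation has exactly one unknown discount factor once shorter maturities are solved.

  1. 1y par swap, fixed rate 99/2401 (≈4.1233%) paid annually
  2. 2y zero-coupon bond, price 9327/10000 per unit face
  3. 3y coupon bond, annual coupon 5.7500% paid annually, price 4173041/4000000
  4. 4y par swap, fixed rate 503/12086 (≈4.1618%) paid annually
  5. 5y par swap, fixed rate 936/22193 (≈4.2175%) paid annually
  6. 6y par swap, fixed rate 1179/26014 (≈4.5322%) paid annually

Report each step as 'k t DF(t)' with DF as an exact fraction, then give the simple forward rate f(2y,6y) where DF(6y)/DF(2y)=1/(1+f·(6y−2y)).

step 1 [1y] swap r/1=99/2401: DF=(1 − 99/2401·(0))/(1+99/2401) = 2401/2500 ≈ 0.960400
step 2 [2y] zero: DF = P = 9327/10000 ≈ 0.932700
step 3 [3y] bond c/1=23/400: DF=(4173041/4000000 − 23/400·(0.960400+0.932700))/(1+23/400) = 2209/2500 ≈ 0.883600
step 4 [4y] swap r/1=503/12086: DF=(1 − 503/12086·(0.960400+0.932700+0.883600))/(1+503/12086) = 8491/10000 ≈ 0.849100
step 5 [5y] swap r/1=936/22193: DF=(1 − 936/22193·(0.960400+0.932700+0.883600+0.849100))/(1+936/22193) = 508/625 ≈ 0.812800
step 6 [6y] swap r/1=1179/26014: DF=(1 − 1179/26014·(0.960400+0.932700+0.883600+0.849100+0.812800))/(1+1179/26014) = 3821/5000 ≈ 0.764200

1 1 2401/2500
2 2 9327/10000
3 3 2209/2500
4 4 8491/10000
5 5 508/625
6 6 3821/5000
f(2y,6y) = ((9327/10000)/(3821/5000) − 1)/(4) = 1685/30568 ≈ 5.5123%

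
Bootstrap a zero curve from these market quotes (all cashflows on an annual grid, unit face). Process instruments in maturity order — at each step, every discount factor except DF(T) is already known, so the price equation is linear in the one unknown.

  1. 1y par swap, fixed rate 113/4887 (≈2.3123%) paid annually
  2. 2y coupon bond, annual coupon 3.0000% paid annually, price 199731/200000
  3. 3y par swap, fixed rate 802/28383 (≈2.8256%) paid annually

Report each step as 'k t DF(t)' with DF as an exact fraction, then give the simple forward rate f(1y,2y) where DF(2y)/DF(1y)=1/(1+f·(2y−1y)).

1 1 4887/5000
2 2 9411/10000
3 3 4599/5000
f(1y,2y) = ((4887/5000)/(9411/10000) − 1)/(1) = 121/3137 ≈ 3.8572%

step 1 [1y] swap r/1=113/4887: DF=(1 − 113/4887·(0))/(1+113/4887) = 4887/5000 ≈ 0.977400
step 2 [2y] bond c/1=3/100: DF=(199731/200000 − 3/100·(0.977400))/(1+3/100) = 9411/10000 ≈ 0.941100
step 3 [3y] swap r/1=802/28383: DF=(1 − 802/28383·(0.977400+0.941100))/(1+802/28383) = 4599/5000 ≈ 0.919800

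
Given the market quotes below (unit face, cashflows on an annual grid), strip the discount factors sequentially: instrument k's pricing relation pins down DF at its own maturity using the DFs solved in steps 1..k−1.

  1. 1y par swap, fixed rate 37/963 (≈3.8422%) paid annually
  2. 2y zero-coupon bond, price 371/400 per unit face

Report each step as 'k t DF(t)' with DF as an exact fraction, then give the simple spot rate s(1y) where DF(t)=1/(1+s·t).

1 1 963/1000
2 2 371/400
s(1y) = (1/(963/1000) − 1)/(1) = 37/963 ≈ 3.8422%

step 1 [1y] swap r/1=37/963: DF=(1 − 37/963·(0))/(1+37/963) = 963/1000 ≈ 0.963000
step 2 [2y] zero: DF = P = 371/400 ≈ 0.927500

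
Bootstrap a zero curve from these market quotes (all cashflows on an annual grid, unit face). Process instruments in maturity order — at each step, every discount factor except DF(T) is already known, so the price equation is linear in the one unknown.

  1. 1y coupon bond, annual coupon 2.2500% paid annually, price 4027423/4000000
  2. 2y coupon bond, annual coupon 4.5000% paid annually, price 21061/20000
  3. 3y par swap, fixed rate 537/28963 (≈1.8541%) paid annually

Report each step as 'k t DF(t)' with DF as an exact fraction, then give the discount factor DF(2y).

1 1 9847/10000
2 2 9653/10000
3 3 9463/10000
DF(2y) = 9653/10000 ≈ 0.965300

step 1 [1y] bond c/1=9/400: DF=(4027423/4000000 − 9/400·(0))/(1+9/400) = 9847/10000 ≈ 0.984700
step 2 [2y] bond c/1=9/200: DF=(21061/20000 − 9/200·(0.984700))/(1+9/200) = 9653/10000 ≈ 0.965300
step 3 [3y] swap r/1=537/28963: DF=(1 − 537/28963·(0.984700+0.965300))/(1+537/28963) = 9463/10000 ≈ 0.946300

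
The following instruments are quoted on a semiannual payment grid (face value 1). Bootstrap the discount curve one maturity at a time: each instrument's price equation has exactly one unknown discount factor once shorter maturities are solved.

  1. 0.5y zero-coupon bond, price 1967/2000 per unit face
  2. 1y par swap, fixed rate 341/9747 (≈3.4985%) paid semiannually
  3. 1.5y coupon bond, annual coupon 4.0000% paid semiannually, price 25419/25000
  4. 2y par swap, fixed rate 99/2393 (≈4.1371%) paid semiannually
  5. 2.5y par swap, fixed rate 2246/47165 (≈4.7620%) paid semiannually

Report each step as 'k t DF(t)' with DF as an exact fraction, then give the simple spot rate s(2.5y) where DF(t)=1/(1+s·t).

step 1 [0.5y] zero: DF = P = 1967/2000 ≈ 0.983500
step 2 [1y] swap r/2=341/19494: DF=(1 − 341/19494·(0.983500))/(1+341/19494) = 9659/10000 ≈ 0.965900
step 3 [1.5y] bond c/2=1/50: DF=(25419/25000 − 1/50·(0.983500+0.965900))/(1+1/50) = 4793/5000 ≈ 0.958600
step 4 [2y] swap r/2=99/4786: DF=(1 − 99/4786·(0.983500+0.965900+0.958600))/(1+99/4786) = 1151/1250 ≈ 0.920800
step 5 [2.5y] swap r/2=1123/47165: DF=(1 − 1123/47165·(0.983500+0.965900+0.958600+0.920800))/(1+1123/47165) = 8877/10000 ≈ 0.887700

1 1/2 1967/2000
2 1 9659/10000
3 3/2 4793/5000
4 2 1151/1250
5 5/2 8877/10000
s(2.5y) = (1/(8877/10000) − 1)/(5/2) = 2246/44385 ≈ 5.0603%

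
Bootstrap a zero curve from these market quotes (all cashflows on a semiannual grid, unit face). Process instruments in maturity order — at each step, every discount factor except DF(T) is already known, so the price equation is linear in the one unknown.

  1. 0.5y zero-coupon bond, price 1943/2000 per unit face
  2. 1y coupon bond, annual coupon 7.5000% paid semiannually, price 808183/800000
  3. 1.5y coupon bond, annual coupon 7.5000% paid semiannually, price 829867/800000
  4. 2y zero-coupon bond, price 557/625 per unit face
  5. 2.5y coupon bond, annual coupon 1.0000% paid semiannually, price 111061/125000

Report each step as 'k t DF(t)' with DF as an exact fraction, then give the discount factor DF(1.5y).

1 1/2 1943/2000
2 1 4693/5000
3 3/2 2327/2500
4 2 557/625
5 5/2 1731/2000
DF(1.5y) = 2327/2500 ≈ 0.930800

step 1 [0.5y] zero: DF = P = 1943/2000 ≈ 0.971500
step 2 [1y] bond c/2=3/80: DF=(808183/800000 − 3/80·(0.971500))/(1+3/80) = 4693/5000 ≈ 0.938600
step 3 [1.5y] bond c/2=3/80: DF=(829867/800000 − 3/80·(0.971500+0.938600))/(1+3/80) = 2327/2500 ≈ 0.930800
step 4 [2y] zero: DF = P = 557/625 ≈ 0.891200
step 5 [2.5y] bond c/2=1/200: DF=(111061/125000 − 1/200·(0.971500+0.938600+0.930800+0.891200))/(1+1/200) = 1731/2000 ≈ 0.865500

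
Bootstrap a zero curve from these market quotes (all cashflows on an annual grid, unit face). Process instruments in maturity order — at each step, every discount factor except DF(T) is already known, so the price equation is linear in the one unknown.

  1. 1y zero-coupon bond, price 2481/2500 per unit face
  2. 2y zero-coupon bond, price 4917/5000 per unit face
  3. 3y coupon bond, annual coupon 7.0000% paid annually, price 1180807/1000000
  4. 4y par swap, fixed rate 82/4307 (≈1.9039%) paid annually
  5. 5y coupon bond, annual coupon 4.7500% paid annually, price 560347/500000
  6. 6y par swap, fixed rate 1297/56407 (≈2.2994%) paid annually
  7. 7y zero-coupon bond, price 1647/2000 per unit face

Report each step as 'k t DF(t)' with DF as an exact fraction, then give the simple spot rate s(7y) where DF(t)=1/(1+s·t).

1 1 2481/2500
2 2 4917/5000
3 3 9743/10000
4 4 4631/5000
5 5 8941/10000
6 6 8703/10000
7 7 1647/2000
s(7y) = (1/(1647/2000) − 1)/(7) = 353/11529 ≈ 3.0618%

step 1 [1y] zero: DF = P = 2481/2500 ≈ 0.992400
step 2 [2y] zero: DF = P = 4917/5000 ≈ 0.983400
step 3 [3y] bond c/1=7/100: DF=(1180807/1000000 − 7/100·(0.992400+0.983400))/(1+7/100) = 9743/10000 ≈ 0.974300
step 4 [4y] swap r/1=82/4307: DF=(1 − 82/4307·(0.992400+0.983400+0.974300))/(1+82/4307) = 4631/5000 ≈ 0.926200
step 5 [5y] bond c/1=19/400: DF=(560347/500000 − 19/400·(0.992400+0.983400+0.974300+0.926200))/(1+19/400) = 8941/10000 ≈ 0.894100
step 6 [6y] swap r/1=1297/56407: DF=(1 − 1297/56407·(0.992400+0.983400+0.974300+0.926200+0.894100))/(1+1297/56407) = 8703/10000 ≈ 0.870300
step 7 [7y] zero: DF = P = 1647/2000 ≈ 0.823500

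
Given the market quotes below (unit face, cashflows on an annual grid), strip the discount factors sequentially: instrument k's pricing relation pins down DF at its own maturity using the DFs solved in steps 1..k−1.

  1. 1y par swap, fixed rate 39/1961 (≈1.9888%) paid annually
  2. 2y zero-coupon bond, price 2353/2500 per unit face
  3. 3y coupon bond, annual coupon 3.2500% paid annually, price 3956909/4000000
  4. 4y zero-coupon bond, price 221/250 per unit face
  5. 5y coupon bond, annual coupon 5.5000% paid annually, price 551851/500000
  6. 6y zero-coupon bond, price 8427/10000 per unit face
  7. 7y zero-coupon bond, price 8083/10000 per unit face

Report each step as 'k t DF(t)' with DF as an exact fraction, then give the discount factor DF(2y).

1 1 1961/2000
2 2 2353/2500
3 3 561/625
4 4 221/250
5 5 8531/10000
6 6 8427/10000
7 7 8083/10000
DF(2y) = 2353/2500 ≈ 0.941200

step 1 [1y] swap r/1=39/1961: DF=(1 − 39/1961·(0))/(1+39/1961) = 1961/2000 ≈ 0.980500
step 2 [2y] zero: DF = P = 2353/2500 ≈ 0.941200
step 3 [3y] bond c/1=13/400: DF=(3956909/4000000 − 13/400·(0.980500+0.941200))/(1+13/400) = 561/625 ≈ 0.897600
step 4 [4y] zero: DF = P = 221/250 ≈ 0.884000
step 5 [5y] bond c/1=11/200: DF=(551851/500000 − 11/200·(0.980500+0.941200+0.897600+0.884000))/(1+11/200) = 8531/10000 ≈ 0.853100
step 6 [6y] zero: DF = P = 8427/10000 ≈ 0.842700
step 7 [7y] zero: DF = P = 8083/10000 ≈ 0.808300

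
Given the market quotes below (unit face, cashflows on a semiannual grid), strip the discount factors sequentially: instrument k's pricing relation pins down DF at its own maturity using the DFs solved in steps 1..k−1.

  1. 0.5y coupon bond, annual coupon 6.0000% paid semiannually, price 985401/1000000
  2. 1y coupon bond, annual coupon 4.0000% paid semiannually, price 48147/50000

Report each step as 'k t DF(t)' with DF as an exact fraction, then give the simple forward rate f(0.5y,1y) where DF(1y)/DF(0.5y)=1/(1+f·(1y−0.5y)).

1 1/2 9567/10000
2 1 9253/10000
f(0.5y,1y) = ((9567/10000)/(9253/10000) − 1)/(1/2) = 628/9253 ≈ 6.7870%

step 1 [0.5y] bond c/2=3/100: DF=(985401/1000000 − 3/100·(0))/(1+3/100) = 9567/10000 ≈ 0.956700
step 2 [1y] bond c/2=1/50: DF=(48147/50000 − 1/50·(0.956700))/(1+1/50) = 9253/10000 ≈ 0.925300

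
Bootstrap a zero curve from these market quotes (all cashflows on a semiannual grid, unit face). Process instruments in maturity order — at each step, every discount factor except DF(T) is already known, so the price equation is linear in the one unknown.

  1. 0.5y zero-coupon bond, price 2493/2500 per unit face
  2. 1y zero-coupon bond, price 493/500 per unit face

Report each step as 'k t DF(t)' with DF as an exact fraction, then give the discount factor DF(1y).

1 1/2 2493/2500
2 1 493/500
DF(1y) = 493/500 ≈ 0.986000

step 1 [0.5y] zero: DF = P = 2493/2500 ≈ 0.997200
step 2 [1y] zero: DF = P = 493/500 ≈ 0.986000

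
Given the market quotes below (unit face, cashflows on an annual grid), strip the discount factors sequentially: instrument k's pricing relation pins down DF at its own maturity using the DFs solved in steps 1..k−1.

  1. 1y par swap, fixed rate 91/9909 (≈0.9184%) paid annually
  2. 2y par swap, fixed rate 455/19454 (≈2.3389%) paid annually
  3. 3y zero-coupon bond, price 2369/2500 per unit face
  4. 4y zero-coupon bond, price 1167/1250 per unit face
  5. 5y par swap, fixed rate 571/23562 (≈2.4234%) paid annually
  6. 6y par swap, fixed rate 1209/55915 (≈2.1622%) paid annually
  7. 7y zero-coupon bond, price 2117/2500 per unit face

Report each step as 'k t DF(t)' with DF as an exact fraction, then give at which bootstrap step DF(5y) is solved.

step 1 [1y] swap r/1=91/9909: DF=(1 − 91/9909·(0))/(1+91/9909) = 9909/10000 ≈ 0.990900
step 2 [2y] swap r/1=455/19454: DF=(1 − 455/19454·(0.990900))/(1+455/19454) = 1909/2000 ≈ 0.954500
step 3 [3y] zero: DF = P = 2369/2500 ≈ 0.947600
step 4 [4y] zero: DF = P = 1167/1250 ≈ 0.933600
step 5 [5y] swap r/1=571/23562: DF=(1 − 571/23562·(0.990900+0.954500+0.947600+0.933600))/(1+571/23562) = 4429/5000 ≈ 0.885800
step 6 [6y] swap r/1=1209/55915: DF=(1 − 1209/55915·(0.990900+0.954500+0.947600+0.933600+0.885800))/(1+1209/55915) = 8791/10000 ≈ 0.879100
step 7 [7y] zero: DF = P = 2117/2500 ≈ 0.846800

1 1 9909/10000
2 2 1909/2000
3 3 2369/2500
4 4 1167/1250
5 5 4429/5000
6 6 8791/10000
7 7 2117/2500
DF(5y) is solved at step 5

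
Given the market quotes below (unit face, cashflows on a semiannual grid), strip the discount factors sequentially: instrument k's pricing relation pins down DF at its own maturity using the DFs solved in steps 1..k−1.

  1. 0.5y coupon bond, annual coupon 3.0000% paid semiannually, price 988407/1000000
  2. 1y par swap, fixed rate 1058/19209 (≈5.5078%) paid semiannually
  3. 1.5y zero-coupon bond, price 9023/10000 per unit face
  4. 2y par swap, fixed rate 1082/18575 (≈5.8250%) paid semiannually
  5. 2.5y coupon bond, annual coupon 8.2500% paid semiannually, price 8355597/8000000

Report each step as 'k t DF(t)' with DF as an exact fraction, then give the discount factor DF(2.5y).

1 1/2 4869/5000
2 1 9471/10000
3 3/2 9023/10000
4 2 4459/5000
5 5/2 8559/10000
DF(2.5y) = 8559/10000 ≈ 0.855900

step 1 [0.5y] bond c/2=3/200: DF=(988407/1000000 − 3/200·(0))/(1+3/200) = 4869/5000 ≈ 0.973800
step 2 [1y] swap r/2=529/19209: DF=(1 − 529/19209·(0.973800))/(1+529/19209) = 9471/10000 ≈ 0.947100
step 3 [1.5y] zero: DF = P = 9023/10000 ≈ 0.902300
step 4 [2y] swap r/2=541/18575: DF=(1 − 541/18575·(0.973800+0.947100+0.902300))/(1+541/18575) = 4459/5000 ≈ 0.891800
step 5 [2.5y] bond c/2=33/800: DF=(8355597/8000000 − 33/800·(0.973800+0.947100+0.902300+0.891800))/(1+33/800) = 8559/10000 ≈ 0.855900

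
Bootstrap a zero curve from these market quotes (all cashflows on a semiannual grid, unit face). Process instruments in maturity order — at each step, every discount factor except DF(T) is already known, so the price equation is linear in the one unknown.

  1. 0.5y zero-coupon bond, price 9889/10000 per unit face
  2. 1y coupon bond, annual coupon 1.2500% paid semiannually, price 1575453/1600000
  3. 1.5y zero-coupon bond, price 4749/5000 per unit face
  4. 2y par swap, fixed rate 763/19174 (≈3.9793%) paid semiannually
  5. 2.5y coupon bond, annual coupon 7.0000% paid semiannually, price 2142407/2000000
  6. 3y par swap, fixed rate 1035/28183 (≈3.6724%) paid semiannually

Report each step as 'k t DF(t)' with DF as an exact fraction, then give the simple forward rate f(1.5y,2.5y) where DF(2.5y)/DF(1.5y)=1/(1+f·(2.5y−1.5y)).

step 1 [0.5y] zero: DF = P = 9889/10000 ≈ 0.988900
step 2 [1y] bond c/2=1/160: DF=(1575453/1600000 − 1/160·(0.988900))/(1+1/160) = 2431/2500 ≈ 0.972400
step 3 [1.5y] zero: DF = P = 4749/5000 ≈ 0.949800
step 4 [2y] swap r/2=763/38348: DF=(1 − 763/38348·(0.988900+0.972400+0.949800))/(1+763/38348) = 9237/10000 ≈ 0.923700
step 5 [2.5y] bond c/2=7/200: DF=(2142407/2000000 − 7/200·(0.988900+0.972400+0.949800+0.923700))/(1+7/200) = 9053/10000 ≈ 0.905300
step 6 [3y] swap r/2=1035/56366: DF=(1 − 1035/56366·(0.988900+0.972400+0.949800+0.923700+0.905300))/(1+1035/56366) = 1793/2000 ≈ 0.896500

1 1/2 9889/10000
2 1 2431/2500
3 3/2 4749/5000
4 2 9237/10000
5 5/2 9053/10000
6 3 1793/2000
f(1.5y,2.5y) = ((4749/5000)/(9053/10000) − 1)/(1) = 445/9053 ≈ 4.9155%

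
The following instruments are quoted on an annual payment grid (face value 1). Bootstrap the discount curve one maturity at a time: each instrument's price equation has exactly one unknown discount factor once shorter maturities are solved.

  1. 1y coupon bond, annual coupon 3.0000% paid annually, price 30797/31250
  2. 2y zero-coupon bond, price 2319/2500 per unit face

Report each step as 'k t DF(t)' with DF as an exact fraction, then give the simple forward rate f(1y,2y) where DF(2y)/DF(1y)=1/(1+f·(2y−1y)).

1 1 598/625
2 2 2319/2500
f(1y,2y) = ((598/625)/(2319/2500) − 1)/(1) = 73/2319 ≈ 3.1479%

step 1 [1y] bond c/1=3/100: DF=(30797/31250 − 3/100·(0))/(1+3/100) = 598/625 ≈ 0.956800
step 2 [2y] zero: DF = P = 2319/2500 ≈ 0.927600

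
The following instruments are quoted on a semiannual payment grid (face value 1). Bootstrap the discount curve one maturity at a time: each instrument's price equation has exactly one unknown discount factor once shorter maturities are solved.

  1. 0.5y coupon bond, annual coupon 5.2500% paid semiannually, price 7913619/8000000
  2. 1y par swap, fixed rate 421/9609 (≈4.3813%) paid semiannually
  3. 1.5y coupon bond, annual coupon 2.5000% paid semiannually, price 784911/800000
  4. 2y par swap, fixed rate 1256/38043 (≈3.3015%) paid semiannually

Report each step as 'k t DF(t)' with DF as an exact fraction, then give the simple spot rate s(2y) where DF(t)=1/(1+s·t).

1 1/2 9639/10000
2 1 9579/10000
3 3/2 9453/10000
4 2 2343/2500
s(2y) = (1/(2343/2500) − 1)/(2) = 157/4686 ≈ 3.3504%

step 1 [0.5y] bond c/2=21/800: DF=(7913619/8000000 − 21/800·(0))/(1+21/800) = 9639/10000 ≈ 0.963900
step 2 [1y] swap r/2=421/19218: DF=(1 − 421/19218·(0.963900))/(1+421/19218) = 9579/10000 ≈ 0.957900
step 3 [1.5y] bond c/2=1/80: DF=(784911/800000 − 1/80·(0.963900+0.957900))/(1+1/80) = 9453/10000 ≈ 0.945300
step 4 [2y] swap r/2=628/38043: DF=(1 − 628/38043·(0.963900+0.957900+0.945300))/(1+628/38043) = 2343/2500 ≈ 0.937200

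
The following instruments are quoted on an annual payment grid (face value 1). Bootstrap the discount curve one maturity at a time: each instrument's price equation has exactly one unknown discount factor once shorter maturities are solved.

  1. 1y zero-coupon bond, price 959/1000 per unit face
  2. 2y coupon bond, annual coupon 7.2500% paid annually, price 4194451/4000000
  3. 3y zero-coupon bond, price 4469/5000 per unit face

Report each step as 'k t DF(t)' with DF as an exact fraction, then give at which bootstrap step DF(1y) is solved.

1 1 959/1000
2 2 9129/10000
3 3 4469/5000
DF(1y) is solved at step 1

step 1 [1y] zero: DF = P = 959/1000 ≈ 0.959000
step 2 [2y] bond c/1=29/400: DF=(4194451/4000000 − 29/400·(0.959000))/(1+29/400) = 9129/10000 ≈ 0.912900
step 3 [3y] zero: DF = P = 4469/5000 ≈ 0.893800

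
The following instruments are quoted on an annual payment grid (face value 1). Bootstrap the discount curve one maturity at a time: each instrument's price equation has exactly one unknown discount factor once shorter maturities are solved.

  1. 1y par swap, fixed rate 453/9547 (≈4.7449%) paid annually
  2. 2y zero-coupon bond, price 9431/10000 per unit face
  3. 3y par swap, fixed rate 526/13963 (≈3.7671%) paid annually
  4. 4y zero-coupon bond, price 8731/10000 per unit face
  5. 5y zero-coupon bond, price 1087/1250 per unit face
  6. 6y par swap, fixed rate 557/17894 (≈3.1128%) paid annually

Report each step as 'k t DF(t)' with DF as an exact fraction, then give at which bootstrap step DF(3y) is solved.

step 1 [1y] swap r/1=453/9547: DF=(1 − 453/9547·(0))/(1+453/9547) = 9547/10000 ≈ 0.954700
step 2 [2y] zero: DF = P = 9431/10000 ≈ 0.943100
step 3 [3y] swap r/1=526/13963: DF=(1 − 526/13963·(0.954700+0.943100))/(1+526/13963) = 2237/2500 ≈ 0.894800
step 4 [4y] zero: DF = P = 8731/10000 ≈ 0.873100
step 5 [5y] zero: DF = P = 1087/1250 ≈ 0.869600
step 6 [6y] swap r/1=557/17894: DF=(1 − 557/17894·(0.954700+0.943100+0.894800+0.873100+0.869600))/(1+557/17894) = 8329/10000 ≈ 0.832900

1 1 9547/10000
2 2 9431/10000
3 3 2237/2500
4 4 8731/10000
5 5 1087/1250
6 6 8329/10000
DF(3y) is solved at step 3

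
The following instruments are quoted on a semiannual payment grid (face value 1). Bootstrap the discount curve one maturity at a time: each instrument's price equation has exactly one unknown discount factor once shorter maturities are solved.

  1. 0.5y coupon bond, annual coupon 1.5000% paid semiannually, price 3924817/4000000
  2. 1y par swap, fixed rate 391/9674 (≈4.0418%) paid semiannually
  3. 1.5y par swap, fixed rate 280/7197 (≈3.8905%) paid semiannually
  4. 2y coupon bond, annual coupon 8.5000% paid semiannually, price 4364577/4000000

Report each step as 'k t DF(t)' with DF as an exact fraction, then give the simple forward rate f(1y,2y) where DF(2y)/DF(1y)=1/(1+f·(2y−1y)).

step 1 [0.5y] bond c/2=3/400: DF=(3924817/4000000 − 3/400·(0))/(1+3/400) = 9739/10000 ≈ 0.973900
step 2 [1y] swap r/2=391/19348: DF=(1 − 391/19348·(0.973900))/(1+391/19348) = 9609/10000 ≈ 0.960900
step 3 [1.5y] swap r/2=140/7197: DF=(1 − 140/7197·(0.973900+0.960900))/(1+140/7197) = 118/125 ≈ 0.944000
step 4 [2y] bond c/2=17/400: DF=(4364577/4000000 − 17/400·(0.973900+0.960900+0.944000))/(1+17/400) = 9293/10000 ≈ 0.929300

1 1/2 9739/10000
2 1 9609/10000
3 3/2 118/125
4 2 9293/10000
f(1y,2y) = ((9609/10000)/(9293/10000) − 1)/(1) = 316/9293 ≈ 3.4004%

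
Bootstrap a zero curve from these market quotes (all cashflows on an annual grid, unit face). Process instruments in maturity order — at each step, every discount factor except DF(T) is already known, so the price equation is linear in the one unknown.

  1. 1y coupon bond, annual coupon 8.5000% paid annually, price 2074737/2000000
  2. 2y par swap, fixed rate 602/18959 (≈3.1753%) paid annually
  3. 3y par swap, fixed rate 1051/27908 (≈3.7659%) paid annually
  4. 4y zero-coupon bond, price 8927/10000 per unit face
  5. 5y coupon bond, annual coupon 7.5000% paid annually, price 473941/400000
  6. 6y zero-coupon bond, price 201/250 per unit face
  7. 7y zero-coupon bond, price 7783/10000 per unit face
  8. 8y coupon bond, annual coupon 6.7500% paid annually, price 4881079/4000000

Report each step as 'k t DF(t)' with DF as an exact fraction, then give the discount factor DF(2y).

1 1 9561/10000
2 2 4699/5000
3 3 8949/10000
4 4 8927/10000
5 5 2113/2500
6 6 201/250
7 7 7783/10000
8 8 7567/10000
DF(2y) = 4699/5000 ≈ 0.939800

step 1 [1y] bond c/1=17/200: DF=(2074737/2000000 − 17/200·(0))/(1+17/200) = 9561/10000 ≈ 0.956100
step 2 [2y] swap r/1=602/18959: DF=(1 − 602/18959·(0.956100))/(1+602/18959) = 4699/5000 ≈ 0.939800
step 3 [3y] swap r/1=1051/27908: DF=(1 − 1051/27908·(0.956100+0.939800))/(1+1051/27908) = 8949/10000 ≈ 0.894900
step 4 [4y] zero: DF = P = 8927/10000 ≈ 0.892700
step 5 [5y] bond c/1=3/40: DF=(473941/400000 − 3/40·(0.956100+0.939800+0.894900+0.892700))/(1+3/40) = 2113/2500 ≈ 0.845200
step 6 [6y] zero: DF = P = 201/250 ≈ 0.804000
step 7 [7y] zero: DF = P = 7783/10000 ≈ 0.778300
step 8 [8y] bond c/1=27/400: DF=(4881079/4000000 − 27/400·(0.956100+0.939800+0.894900+0.892700+0.845200+0.804000+0.778300))/(1+27/400) = 7567/10000 ≈ 0.756700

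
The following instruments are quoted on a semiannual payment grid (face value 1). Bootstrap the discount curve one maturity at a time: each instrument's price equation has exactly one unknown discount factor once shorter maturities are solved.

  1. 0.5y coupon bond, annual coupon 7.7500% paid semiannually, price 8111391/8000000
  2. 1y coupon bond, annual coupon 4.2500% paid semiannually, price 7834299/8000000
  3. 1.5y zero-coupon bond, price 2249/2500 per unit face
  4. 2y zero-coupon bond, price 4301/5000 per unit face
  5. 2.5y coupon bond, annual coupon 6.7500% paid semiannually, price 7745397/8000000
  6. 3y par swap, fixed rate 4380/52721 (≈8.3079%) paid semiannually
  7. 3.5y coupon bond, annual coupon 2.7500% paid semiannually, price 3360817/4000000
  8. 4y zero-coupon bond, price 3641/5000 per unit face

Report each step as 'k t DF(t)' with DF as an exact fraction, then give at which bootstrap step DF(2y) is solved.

step 1 [0.5y] bond c/2=31/800: DF=(8111391/8000000 − 31/800·(0))/(1+31/800) = 9761/10000 ≈ 0.976100
step 2 [1y] bond c/2=17/800: DF=(7834299/8000000 − 17/800·(0.976100))/(1+17/800) = 4693/5000 ≈ 0.938600
step 3 [1.5y] zero: DF = P = 2249/2500 ≈ 0.899600
step 4 [2y] zero: DF = P = 4301/5000 ≈ 0.860200
step 5 [2.5y] bond c/2=27/800: DF=(7745397/8000000 − 27/800·(0.976100+0.938600+0.899600+0.860200))/(1+27/800) = 4083/5000 ≈ 0.816600
step 6 [3y] swap r/2=2190/52721: DF=(1 − 2190/52721·(0.976100+0.938600+0.899600+0.860200+0.816600))/(1+2190/52721) = 781/1000 ≈ 0.781000
step 7 [3.5y] bond c/2=11/800: DF=(3360817/4000000 − 11/800·(0.976100+0.938600+0.899600+0.860200+0.816600+0.781000))/(1+11/800) = 7573/10000 ≈ 0.757300
step 8 [4y] zero: DF = P = 3641/5000 ≈ 0.728200

1 1/2 9761/10000
2 1 4693/5000
3 3/2 2249/2500
4 2 4301/5000
5 5/2 4083/5000
6 3 781/1000
7 7/2 7573/10000
8 4 3641/5000
DF(2y) is solved at step 4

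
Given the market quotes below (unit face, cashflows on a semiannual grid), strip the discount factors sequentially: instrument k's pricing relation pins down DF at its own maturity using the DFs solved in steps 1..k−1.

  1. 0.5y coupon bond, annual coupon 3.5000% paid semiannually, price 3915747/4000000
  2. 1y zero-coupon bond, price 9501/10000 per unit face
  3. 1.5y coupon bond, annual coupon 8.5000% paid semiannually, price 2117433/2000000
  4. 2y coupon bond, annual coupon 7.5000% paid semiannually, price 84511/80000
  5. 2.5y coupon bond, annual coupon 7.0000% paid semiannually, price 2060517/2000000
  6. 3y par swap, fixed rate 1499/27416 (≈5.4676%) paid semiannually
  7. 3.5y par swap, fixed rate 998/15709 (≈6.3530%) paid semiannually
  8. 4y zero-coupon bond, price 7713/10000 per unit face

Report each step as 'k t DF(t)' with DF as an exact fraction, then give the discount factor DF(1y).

step 1 [0.5y] bond c/2=7/400: DF=(3915747/4000000 − 7/400·(0))/(1+7/400) = 9621/10000 ≈ 0.962100
step 2 [1y] zero: DF = P = 9501/10000 ≈ 0.950100
step 3 [1.5y] bond c/2=17/400: DF=(2117433/2000000 − 17/400·(0.962100+0.950100))/(1+17/400) = 586/625 ≈ 0.937600
step 4 [2y] bond c/2=3/80: DF=(84511/80000 − 3/80·(0.962100+0.950100+0.937600))/(1+3/80) = 572/625 ≈ 0.915200
step 5 [2.5y] bond c/2=7/200: DF=(2060517/2000000 − 7/200·(0.962100+0.950100+0.937600+0.915200))/(1+7/200) = 8681/10000 ≈ 0.868100
step 6 [3y] swap r/2=1499/54832: DF=(1 − 1499/54832·(0.962100+0.950100+0.937600+0.915200+0.868100))/(1+1499/54832) = 8501/10000 ≈ 0.850100
step 7 [3.5y] swap r/2=499/15709: DF=(1 − 499/15709·(0.962100+0.950100+0.937600+0.915200+0.868100+0.850100))/(1+499/15709) = 2001/2500 ≈ 0.800400
step 8 [4y] zero: DF = P = 7713/10000 ≈ 0.771300

1 1/2 9621/10000
2 1 9501/10000
3 3/2 586/625
4 2 572/625
5 5/2 8681/10000
6 3 8501/10000
7 7/2 2001/2500
8 4 7713/10000
DF(1y) = 9501/10000 ≈ 0.950100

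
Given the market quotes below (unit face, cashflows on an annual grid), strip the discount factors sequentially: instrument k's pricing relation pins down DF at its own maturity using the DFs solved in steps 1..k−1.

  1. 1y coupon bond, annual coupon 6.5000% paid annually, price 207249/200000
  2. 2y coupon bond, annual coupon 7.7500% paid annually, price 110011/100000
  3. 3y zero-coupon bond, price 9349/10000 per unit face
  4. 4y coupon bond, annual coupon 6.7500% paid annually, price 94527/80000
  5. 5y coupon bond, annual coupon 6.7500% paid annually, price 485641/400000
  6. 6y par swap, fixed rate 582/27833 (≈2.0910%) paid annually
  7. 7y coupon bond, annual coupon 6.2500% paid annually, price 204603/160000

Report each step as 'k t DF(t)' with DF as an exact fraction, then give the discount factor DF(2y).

1 1 973/1000
2 2 951/1000
3 3 9349/10000
4 4 9261/10000
5 5 449/500
6 6 2209/2500
7 7 8761/10000
DF(2y) = 951/1000 ≈ 0.951000

step 1 [1y] bond c/1=13/200: DF=(207249/200000 − 13/200·(0))/(1+13/200) = 973/1000 ≈ 0.973000
step 2 [2y] bond c/1=31/400: DF=(110011/100000 − 31/400·(0.973000))/(1+31/400) = 951/1000 ≈ 0.951000
step 3 [3y] zero: DF = P = 9349/10000 ≈ 0.934900
step 4 [4y] bond c/1=27/400: DF=(94527/80000 − 27/400·(0.973000+0.951000+0.934900))/(1+27/400) = 9261/10000 ≈ 0.926100
step 5 [5y] bond c/1=27/400: DF=(485641/400000 − 27/400·(0.973000+0.951000+0.934900+0.926100))/(1+27/400) = 449/500 ≈ 0.898000
step 6 [6y] swap r/1=582/27833: DF=(1 − 582/27833·(0.973000+0.951000+0.934900+0.926100+0.898000))/(1+582/27833) = 2209/2500 ≈ 0.883600
step 7 [7y] bond c/1=1/16: DF=(204603/160000 − 1/16·(0.973000+0.951000+0.934900+0.926100+0.898000+0.883600))/(1+1/16) = 8761/10000 ≈ 0.876100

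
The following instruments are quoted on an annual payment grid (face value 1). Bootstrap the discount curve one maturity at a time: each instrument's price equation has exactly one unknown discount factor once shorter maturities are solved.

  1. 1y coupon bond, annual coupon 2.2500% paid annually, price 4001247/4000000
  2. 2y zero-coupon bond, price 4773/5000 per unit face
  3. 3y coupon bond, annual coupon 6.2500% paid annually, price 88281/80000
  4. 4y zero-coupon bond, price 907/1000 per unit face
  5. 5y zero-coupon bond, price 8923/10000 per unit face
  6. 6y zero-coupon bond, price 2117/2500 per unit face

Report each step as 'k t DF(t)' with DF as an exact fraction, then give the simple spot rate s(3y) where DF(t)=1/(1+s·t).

1 1 9783/10000
2 2 4773/5000
3 3 9249/10000
4 4 907/1000
5 5 8923/10000
6 6 2117/2500
s(3y) = (1/(9249/10000) − 1)/(3) = 751/27747 ≈ 2.7066%

step 1 [1y] bond c/1=9/400: DF=(4001247/4000000 − 9/400·(0))/(1+9/400) = 9783/10000 ≈ 0.978300
step 2 [2y] zero: DF = P = 4773/5000 ≈ 0.954600
step 3 [3y] bond c/1=1/16: DF=(88281/80000 − 1/16·(0.978300+0.954600))/(1+1/16) = 9249/10000 ≈ 0.924900
step 4 [4y] zero: DF = P = 907/1000 ≈ 0.907000
step 5 [5y] zero: DF = P = 8923/10000 ≈ 0.892300
step 6 [6y] zero: DF = P = 2117/2500 ≈ 0.846800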